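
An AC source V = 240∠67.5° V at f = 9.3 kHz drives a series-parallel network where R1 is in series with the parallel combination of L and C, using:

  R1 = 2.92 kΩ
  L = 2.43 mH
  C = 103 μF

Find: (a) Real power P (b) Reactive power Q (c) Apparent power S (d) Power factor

Step 1 — Angular frequency: ω = 2π·f = 2π·9300 = 5.843e+04 rad/s.
Step 2 — Component impedances:
  R1: Z = R = 2920 Ω
  L: Z = jωL = j·5.843e+04·0.00243 = 0 + j142 Ω
  C: Z = 1/(jωC) = -j/(ω·C) = 0 - j0.1661 Ω
Step 3 — Parallel branch: L || C = 1/(1/L + 1/C) = 0 - j0.1663 Ω.
Step 4 — Series with R1: Z_total = R1 + (L || C) = 2920 - j0.1663 Ω = 2920∠-0.0° Ω.
Step 5 — Source phasor: V = 240∠67.5° V = 91.84 + j221.7 V.
Step 6 — Current: I = V / Z = 0.03145 + j0.07594 A = 0.08219∠67.5° A.
Step 7 — Complex power: S = V·I* = 19.73 - j0.001124 VA.
Step 8 — Real power: P = Re(S) = 19.73 W.
Step 9 — Reactive power: Q = Im(S) = -0.001124 VAR.
Step 10 — Apparent power: |S| = 19.73 VA.
Step 11 — Power factor: PF = P/|S| = 1 (leading).

(a) P = 19.73 W  (b) Q = -0.001124 VAR  (c) S = 19.73 VA  (d) PF = 1 (leading)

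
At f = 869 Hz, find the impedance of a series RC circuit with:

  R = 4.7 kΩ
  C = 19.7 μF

Step 1 — Angular frequency: ω = 2π·f = 2π·869 = 5460 rad/s.
Step 2 — Component impedances:
  R: Z = R = 4700 Ω
  C: Z = 1/(jωC) = -j/(ω·C) = 0 - j9.297 Ω
Step 3 — Series combination: Z_total = R + C = 4700 - j9.297 Ω = 4700∠-0.1° Ω.

Z = 4700 - j9.297 Ω = 4700∠-0.1° Ω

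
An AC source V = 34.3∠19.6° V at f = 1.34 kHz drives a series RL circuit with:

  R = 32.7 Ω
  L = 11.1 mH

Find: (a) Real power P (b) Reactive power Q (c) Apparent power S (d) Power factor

Step 1 — Angular frequency: ω = 2π·f = 2π·1340 = 8419 rad/s.
Step 2 — Component impedances:
  R: Z = R = 32.7 Ω
  L: Z = jωL = j·8419·0.0111 = 0 + j93.46 Ω
Step 3 — Series combination: Z_total = R + L = 32.7 + j93.46 Ω = 99.01∠70.7° Ω.
Step 4 — Source phasor: V = 34.3∠19.6° V = 32.31 + j11.51 V.
Step 5 — Current: I = V / Z = 0.2175 - j0.2697 A = 0.3464∠-51.1° A.
Step 6 — Complex power: S = V·I* = 3.924 + j11.22 VA.
Step 7 — Real power: P = Re(S) = 3.924 W.
Step 8 — Reactive power: Q = Im(S) = 11.22 VAR.
Step 9 — Apparent power: |S| = 11.88 VA.
Step 10 — Power factor: PF = P/|S| = 0.3303 (lagging).

(a) P = 3.924 W  (b) Q = 11.22 VAR  (c) S = 11.88 VA  (d) PF = 0.3303 (lagging)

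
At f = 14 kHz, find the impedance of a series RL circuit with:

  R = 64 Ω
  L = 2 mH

Step 1 — Angular frequency: ω = 2π·f = 2π·1.4e+04 = 8.796e+04 rad/s.
Step 2 — Component impedances:
  R: Z = R = 64 Ω
  L: Z = jωL = j·8.796e+04·0.002 = 0 + j175.9 Ω
Step 3 — Series combination: Z_total = R + L = 64 + j175.9 Ω = 187.2∠70.0° Ω.

Z = 64 + j175.9 Ω = 187.2∠70.0° Ω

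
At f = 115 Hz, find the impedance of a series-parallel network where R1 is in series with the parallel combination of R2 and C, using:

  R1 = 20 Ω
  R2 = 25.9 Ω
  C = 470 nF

Step 1 — Angular frequency: ω = 2π·f = 2π·115 = 722.6 rad/s.
Step 2 — Component impedances:
  R1: Z = R = 20 Ω
  R2: Z = R = 25.9 Ω
  C: Z = 1/(jωC) = -j/(ω·C) = 0 - j2945 Ω
Step 3 — Parallel branch: R2 || C = 1/(1/R2 + 1/C) = 25.9 - j0.2278 Ω.
Step 4 — Series with R1: Z_total = R1 + (R2 || C) = 45.9 - j0.2278 Ω = 45.9∠-0.3° Ω.

Z = 45.9 - j0.2278 Ω = 45.9∠-0.3° Ω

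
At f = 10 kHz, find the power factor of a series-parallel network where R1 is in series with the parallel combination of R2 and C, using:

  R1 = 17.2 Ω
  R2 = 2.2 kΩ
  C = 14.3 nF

Step 1 — Angular frequency: ω = 2π·f = 2π·1e+04 = 6.283e+04 rad/s.
Step 2 — Component impedances:
  R1: Z = R = 17.2 Ω
  R2: Z = R = 2200 Ω
  C: Z = 1/(jωC) = -j/(ω·C) = 0 - j1113 Ω
Step 3 — Parallel branch: R2 || C = 1/(1/R2 + 1/C) = 448.3 - j886.2 Ω.
Step 4 — Series with R1: Z_total = R1 + (R2 || C) = 465.5 - j886.2 Ω = 1001∠-62.3° Ω.
Step 5 — Power factor: PF = cos(φ) = Re(Z)/|Z| = 465.5/1001 = 0.465.
Step 6 — Type: Im(Z) = -886.2 ⇒ leading (phase φ = -62.3°).

PF = 0.465 (leading, φ = -62.3°)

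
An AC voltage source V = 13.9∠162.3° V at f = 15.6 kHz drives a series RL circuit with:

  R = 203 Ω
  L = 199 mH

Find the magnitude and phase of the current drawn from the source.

Step 1 — Angular frequency: ω = 2π·f = 2π·1.56e+04 = 9.802e+04 rad/s.
Step 2 — Component impedances:
  R: Z = R = 203 Ω
  L: Z = jωL = j·9.802e+04·0.199 = 0 + j1.951e+04 Ω
Step 3 — Series combination: Z_total = R + L = 203 + j1.951e+04 Ω = 1.951e+04∠89.4° Ω.
Step 4 — Source phasor: V = 13.9∠162.3° V = -13.24 + j4.226 V.
Step 5 — Ohm's law: I = V / Z_total = (-13.24 + j4.226) / (203 + j1.951e+04) = 0.0002096 + j0.0006811 A.
Step 6 — Convert to polar: |I| = 0.0007126 A, ∠I = 72.9°.

I = 0.0007126∠72.9° A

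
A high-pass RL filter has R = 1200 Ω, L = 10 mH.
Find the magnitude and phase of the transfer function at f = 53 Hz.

Step 1 — Angular frequency: ω = 2π·53 = 333 rad/s.
Step 2 — Transfer function: H(jω) = jωL/(R + jωL).
Step 3 — Numerator jωL = j·3.33; denominator R + jωL = 1200 + j3.33.
Step 4 — H = 7.701e-06 + j0.002775.
Step 5 — Magnitude: |H| = 0.002775 (-51.1 dB); phase: φ = 89.8°.

|H| = 0.002775 (-51.1 dB), φ = 89.8°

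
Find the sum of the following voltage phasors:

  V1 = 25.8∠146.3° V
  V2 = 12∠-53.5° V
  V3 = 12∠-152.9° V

Step 1 — Convert each phasor to rectangular form:
  V1 = 25.8·(cos(146.3°) + j·sin(146.3°)) = -21.46 + j14.31 V
  V2 = 12·(cos(-53.5°) + j·sin(-53.5°)) = 7.138 - j9.646 V
  V3 = 12·(cos(-152.9°) + j·sin(-152.9°)) = -10.68 - j5.467 V
Step 2 — Sum components: V_total = -25.01 - j0.7978 V.
Step 3 — Convert to polar: |V_total| = 25.02 V, ∠V_total = -178.2°.

V_total = 25.02∠-178.2° V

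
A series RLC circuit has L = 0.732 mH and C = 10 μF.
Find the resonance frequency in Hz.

Step 1 — Resonance condition Im(Z)=0 gives ω₀ = 1/√(LC).
Step 2 — ω₀ = 1/√(0.000732·1e-05) = 1.169e+04 rad/s.
Step 3 — f₀ = ω₀/(2π) = 1860 Hz.

f₀ = 1860 Hz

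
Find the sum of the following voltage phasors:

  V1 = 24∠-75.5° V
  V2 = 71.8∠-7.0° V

Step 1 — Convert each phasor to rectangular form:
  V1 = 24·(cos(-75.5°) + j·sin(-75.5°)) = 6.009 - j23.24 V
  V2 = 71.8·(cos(-7.0°) + j·sin(-7.0°)) = 71.26 - j8.75 V
Step 2 — Sum components: V_total = 77.27 - j31.99 V.
Step 3 — Convert to polar: |V_total| = 83.63 V, ∠V_total = -22.5°.

V_total = 83.63∠-22.5° V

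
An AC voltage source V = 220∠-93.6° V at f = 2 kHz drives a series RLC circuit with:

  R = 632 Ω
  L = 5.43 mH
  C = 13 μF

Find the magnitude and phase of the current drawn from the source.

Step 1 — Angular frequency: ω = 2π·f = 2π·2000 = 1.257e+04 rad/s.
Step 2 — Component impedances:
  R: Z = R = 632 Ω
  L: Z = jωL = j·1.257e+04·0.00543 = 0 + j68.24 Ω
  C: Z = 1/(jωC) = -j/(ω·C) = 0 - j6.121 Ω
Step 3 — Series combination: Z_total = R + L + C = 632 + j62.11 Ω = 635∠5.6° Ω.
Step 4 — Source phasor: V = 220∠-93.6° V = -13.81 - j219.6 V.
Step 5 — Ohm's law: I = V / Z_total = (-13.81 - j219.6) / (632 + j62.11) = -0.05547 - j0.342 A.
Step 6 — Convert to polar: |I| = 0.3464 A, ∠I = -99.2°.

I = 0.3464∠-99.2° A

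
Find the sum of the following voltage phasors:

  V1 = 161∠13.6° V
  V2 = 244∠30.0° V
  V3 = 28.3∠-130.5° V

Step 1 — Convert each phasor to rectangular form:
  V1 = 161·(cos(13.6°) + j·sin(13.6°)) = 156.5 + j37.86 V
  V2 = 244·(cos(30.0°) + j·sin(30.0°)) = 211.3 + j122 V
  V3 = 28.3·(cos(-130.5°) + j·sin(-130.5°)) = -18.38 - j21.52 V
Step 2 — Sum components: V_total = 349.4 + j138.3 V.
Step 3 — Convert to polar: |V_total| = 375.8 V, ∠V_total = 21.6°.

V_total = 375.8∠21.6° V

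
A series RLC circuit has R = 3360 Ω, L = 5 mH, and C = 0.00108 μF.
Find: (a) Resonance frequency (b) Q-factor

Step 1 — Resonance condition Im(Z)=0 gives ω₀ = 1/√(LC).
Step 2 — ω₀ = 1/√(0.005·1.08e-09) = 4.303e+05 rad/s.
Step 3 — f₀ = ω₀/(2π) = 6.849e+04 Hz.
Step 4 — Series Q: Q = ω₀L/R = 4.303e+05·0.005/3360 = 0.6404.

(a) f₀ = 6.849e+04 Hz  (b) Q = 0.6404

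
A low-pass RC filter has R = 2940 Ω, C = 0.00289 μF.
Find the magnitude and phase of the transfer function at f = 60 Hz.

Step 1 — Angular frequency: ω = 2π·60 = 377 rad/s.
Step 2 — Transfer function: H(jω) = 1/(1 + jωRC).
Step 3 — Denominator: 1 + jωRC = 1 + j·377·2940·2.89e-09 = 1 + j0.003203.
Step 4 — H = 1 - j0.003203.
Step 5 — Magnitude: |H| = 1 (-0.0 dB); phase: φ = -0.2°.

|H| = 1 (-0.0 dB), φ = -0.2°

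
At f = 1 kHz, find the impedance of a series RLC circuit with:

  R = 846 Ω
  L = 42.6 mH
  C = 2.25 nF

Step 1 — Angular frequency: ω = 2π·f = 2π·1000 = 6283 rad/s.
Step 2 — Component impedances:
  R: Z = R = 846 Ω
  L: Z = jωL = j·6283·0.0426 = 0 + j267.7 Ω
  C: Z = 1/(jωC) = -j/(ω·C) = 0 - j7.074e+04 Ω
Step 3 — Series combination: Z_total = R + L + C = 846 - j7.047e+04 Ω = 7.047e+04∠-89.3° Ω.

Z = 846 - j7.047e+04 Ω = 7.047e+04∠-89.3° Ω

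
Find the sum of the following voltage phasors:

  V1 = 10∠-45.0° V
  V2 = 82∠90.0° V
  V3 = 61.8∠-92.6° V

Step 1 — Convert each phasor to rectangular form:
  V1 = 10·(cos(-45.0°) + j·sin(-45.0°)) = 7.071 - j7.071 V
  V2 = 82·(cos(90.0°) + j·sin(90.0°)) = 0 + j82 V
  V3 = 61.8·(cos(-92.6°) + j·sin(-92.6°)) = -2.803 - j61.74 V
Step 2 — Sum components: V_total = 4.268 + j13.19 V.
Step 3 — Convert to polar: |V_total| = 13.87 V, ∠V_total = 72.1°.

V_total = 13.87∠72.1° V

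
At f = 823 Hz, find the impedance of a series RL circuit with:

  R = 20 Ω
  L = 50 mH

Step 1 — Angular frequency: ω = 2π·f = 2π·823 = 5171 rad/s.
Step 2 — Component impedances:
  R: Z = R = 20 Ω
  L: Z = jωL = j·5171·0.05 = 0 + j258.6 Ω
Step 3 — Series combination: Z_total = R + L = 20 + j258.6 Ω = 259.3∠85.6° Ω.

Z = 20 + j258.6 Ω = 259.3∠85.6° Ω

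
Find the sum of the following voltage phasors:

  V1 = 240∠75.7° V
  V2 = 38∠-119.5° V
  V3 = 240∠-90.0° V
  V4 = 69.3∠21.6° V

Step 1 — Convert each phasor to rectangular form:
  V1 = 240·(cos(75.7°) + j·sin(75.7°)) = 59.28 + j232.6 V
  V2 = 38·(cos(-119.5°) + j·sin(-119.5°)) = -18.71 - j33.07 V
  V3 = 240·(cos(-90.0°) + j·sin(-90.0°)) = 0 - j240 V
  V4 = 69.3·(cos(21.6°) + j·sin(21.6°)) = 64.43 + j25.51 V
Step 2 — Sum components: V_total = 105 - j15 V.
Step 3 — Convert to polar: |V_total| = 106.1 V, ∠V_total = -8.1°.

V_total = 106.1∠-8.1° V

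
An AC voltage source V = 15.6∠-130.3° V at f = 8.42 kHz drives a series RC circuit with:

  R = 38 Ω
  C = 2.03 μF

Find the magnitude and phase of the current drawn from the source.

Step 1 — Angular frequency: ω = 2π·f = 2π·8420 = 5.29e+04 rad/s.
Step 2 — Component impedances:
  R: Z = R = 38 Ω
  C: Z = 1/(jωC) = -j/(ω·C) = 0 - j9.311 Ω
Step 3 — Series combination: Z_total = R + C = 38 - j9.311 Ω = 39.12∠-13.8° Ω.
Step 4 — Source phasor: V = 15.6∠-130.3° V = -10.09 - j11.9 V.
Step 5 — Ohm's law: I = V / Z_total = (-10.09 - j11.9) / (38 - j9.311) = -0.1781 - j0.3567 A.
Step 6 — Convert to polar: |I| = 0.3987 A, ∠I = -116.5°.

I = 0.3987∠-116.5° A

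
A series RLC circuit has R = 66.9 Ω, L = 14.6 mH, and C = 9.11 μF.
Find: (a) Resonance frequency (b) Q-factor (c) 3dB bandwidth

Step 1 — Resonance: ω₀ = 1/√(LC) = 1/√(0.0146·9.11e-06) = 2742 rad/s.
Step 2 — f₀ = ω₀/(2π) = 436.4 Hz.
Step 3 — Series Q: Q = ω₀L/R = 2742·0.0146/66.9 = 0.5984.
Step 4 — Bandwidth: Δω = ω₀/Q = 4582 rad/s; BW = Δω/(2π) = 729.3 Hz.

(a) f₀ = 436.4 Hz  (b) Q = 0.5984  (c) BW = 729.3 Hz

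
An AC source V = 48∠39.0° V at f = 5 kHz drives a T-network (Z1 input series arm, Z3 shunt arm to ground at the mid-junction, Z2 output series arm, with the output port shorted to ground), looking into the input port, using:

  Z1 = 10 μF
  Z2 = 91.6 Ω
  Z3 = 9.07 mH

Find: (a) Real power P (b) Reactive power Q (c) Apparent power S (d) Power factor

Step 1 — Angular frequency: ω = 2π·f = 2π·5000 = 3.142e+04 rad/s.
Step 2 — Component impedances:
  Z1: Z = 1/(jωC) = -j/(ω·C) = 0 - j3.183 Ω
  Z2: Z = R = 91.6 Ω
  Z3: Z = jωL = j·3.142e+04·0.00907 = 0 + j284.9 Ω
Step 3 — With the output port shorted to ground, the output series arm Z2 runs from the junction to ground; the shunt arm Z3 also runs from the junction to ground. They appear in parallel: Z3 || Z2 = 83.02 + j26.69 Ω.
Step 4 — Series with input arm Z1: Z_in = Z1 + (Z3 || Z2) = 83.02 + j23.51 Ω = 86.28∠15.8° Ω.
Step 5 — Source phasor: V = 48∠39.0° V = 37.3 + j30.21 V.
Step 6 — Current: I = V / Z = 0.5113 + j0.2191 A = 0.5563∠23.2° A.
Step 7 — Complex power: S = V·I* = 25.69 + j7.274 VA.
Step 8 — Real power: P = Re(S) = 25.69 W.
Step 9 — Reactive power: Q = Im(S) = 7.274 VAR.
Step 10 — Apparent power: |S| = 26.7 VA.
Step 11 — Power factor: PF = P/|S| = 0.9622 (lagging).

(a) P = 25.69 W  (b) Q = 7.274 VAR  (c) S = 26.7 VA  (d) PF = 0.9622 (lagging)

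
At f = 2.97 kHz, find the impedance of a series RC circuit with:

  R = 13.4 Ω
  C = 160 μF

Step 1 — Angular frequency: ω = 2π·f = 2π·2970 = 1.866e+04 rad/s.
Step 2 — Component impedances:
  R: Z = R = 13.4 Ω
  C: Z = 1/(jωC) = -j/(ω·C) = 0 - j0.3349 Ω
Step 3 — Series combination: Z_total = R + C = 13.4 - j0.3349 Ω = 13.4∠-1.4° Ω.

Z = 13.4 - j0.3349 Ω = 13.4∠-1.4° Ω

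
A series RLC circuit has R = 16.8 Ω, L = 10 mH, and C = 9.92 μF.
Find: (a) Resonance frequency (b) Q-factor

Step 1 — Resonance condition Im(Z)=0 gives ω₀ = 1/√(LC).
Step 2 — ω₀ = 1/√(0.01·9.92e-06) = 3175 rad/s.
Step 3 — f₀ = ω₀/(2π) = 505.3 Hz.
Step 4 — Series Q: Q = ω₀L/R = 3175·0.01/16.8 = 1.89.

(a) f₀ = 505.3 Hz  (b) Q = 1.89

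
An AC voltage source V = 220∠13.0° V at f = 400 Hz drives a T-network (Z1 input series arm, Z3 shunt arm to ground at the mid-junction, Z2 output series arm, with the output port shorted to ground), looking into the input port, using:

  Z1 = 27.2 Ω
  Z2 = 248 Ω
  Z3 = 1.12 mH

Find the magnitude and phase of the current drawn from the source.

Step 1 — Angular frequency: ω = 2π·f = 2π·400 = 2513 rad/s.
Step 2 — Component impedances:
  Z1: Z = R = 27.2 Ω
  Z2: Z = R = 248 Ω
  Z3: Z = jωL = j·2513·0.00112 = 0 + j2.815 Ω
Step 3 — With the output port shorted to ground, the output series arm Z2 runs from the junction to ground; the shunt arm Z3 also runs from the junction to ground. They appear in parallel: Z3 || Z2 = 0.03195 + j2.815 Ω.
Step 4 — Series with input arm Z1: Z_in = Z1 + (Z3 || Z2) = 27.23 + j2.815 Ω = 27.38∠5.9° Ω.
Step 5 — Source phasor: V = 220∠13.0° V = 214.4 + j49.49 V.
Step 6 — Ohm's law: I = V / Z_total = (214.4 + j49.49) / (27.23 + j2.815) = 7.974 + j0.9932 A.
Step 7 — Convert to polar: |I| = 8.036 A, ∠I = 7.1°.

I = 8.036∠7.1° A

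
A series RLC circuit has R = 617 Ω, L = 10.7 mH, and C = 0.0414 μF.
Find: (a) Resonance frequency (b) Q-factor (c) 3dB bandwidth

Step 1 — Resonance: ω₀ = 1/√(LC) = 1/√(0.0107·4.14e-08) = 4.751e+04 rad/s.
Step 2 — f₀ = ω₀/(2π) = 7562 Hz.
Step 3 — Series Q: Q = ω₀L/R = 4.751e+04·0.0107/617 = 0.824.
Step 4 — Bandwidth: Δω = ω₀/Q = 5.766e+04 rad/s; BW = Δω/(2π) = 9177 Hz.

(a) f₀ = 7562 Hz  (b) Q = 0.824  (c) BW = 9177 Hz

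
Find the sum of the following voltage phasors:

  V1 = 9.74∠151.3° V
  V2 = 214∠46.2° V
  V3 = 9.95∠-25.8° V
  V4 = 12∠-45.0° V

Step 1 — Convert each phasor to rectangular form:
  V1 = 9.74·(cos(151.3°) + j·sin(151.3°)) = -8.543 + j4.677 V
  V2 = 214·(cos(46.2°) + j·sin(46.2°)) = 148.1 + j154.5 V
  V3 = 9.95·(cos(-25.8°) + j·sin(-25.8°)) = 8.958 - j4.331 V
  V4 = 12·(cos(-45.0°) + j·sin(-45.0°)) = 8.485 - j8.485 V
Step 2 — Sum components: V_total = 157 + j146.3 V.
Step 3 — Convert to polar: |V_total| = 214.6 V, ∠V_total = 43.0°.

V_total = 214.6∠43.0° V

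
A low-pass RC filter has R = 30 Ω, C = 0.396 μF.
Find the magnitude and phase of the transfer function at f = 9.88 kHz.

Step 1 — Angular frequency: ω = 2π·9880 = 6.208e+04 rad/s.
Step 2 — Transfer function: H(jω) = 1/(1 + jωRC).
Step 3 — Denominator: 1 + jωRC = 1 + j·6.208e+04·30·3.96e-07 = 1 + j0.7375.
Step 4 — H = 0.6477 - j0.4777.
Step 5 — Magnitude: |H| = 0.8048 (-1.9 dB); phase: φ = -36.4°.

|H| = 0.8048 (-1.9 dB), φ = -36.4°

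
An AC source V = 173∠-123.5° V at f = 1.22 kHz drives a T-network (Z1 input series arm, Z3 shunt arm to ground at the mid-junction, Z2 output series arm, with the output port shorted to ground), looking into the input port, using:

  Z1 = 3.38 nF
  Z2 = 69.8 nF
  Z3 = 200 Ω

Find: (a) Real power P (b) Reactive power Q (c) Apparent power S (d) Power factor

Step 1 — Angular frequency: ω = 2π·f = 2π·1220 = 7665 rad/s.
Step 2 — Component impedances:
  Z1: Z = 1/(jωC) = -j/(ω·C) = 0 - j3.86e+04 Ω
  Z2: Z = 1/(jωC) = -j/(ω·C) = 0 - j1869 Ω
  Z3: Z = R = 200 Ω
Step 3 — With the output port shorted to ground, the output series arm Z2 runs from the junction to ground; the shunt arm Z3 also runs from the junction to ground. They appear in parallel: Z3 || Z2 = 197.7 - j21.16 Ω.
Step 4 — Series with input arm Z1: Z_in = Z1 + (Z3 || Z2) = 197.7 - j3.862e+04 Ω = 3.862e+04∠-89.7° Ω.
Step 5 — Source phasor: V = 173∠-123.5° V = -95.49 - j144.3 V.
Step 6 — Current: I = V / Z = 0.003723 - j0.002492 A = 0.00448∠-33.8° A.
Step 7 — Complex power: S = V·I* = 0.003968 - j0.775 VA.
Step 8 — Real power: P = Re(S) = 0.003968 W.
Step 9 — Reactive power: Q = Im(S) = -0.775 VAR.
Step 10 — Apparent power: |S| = 0.775 VA.
Step 11 — Power factor: PF = P/|S| = 0.00512 (leading).

(a) P = 0.003968 W  (b) Q = -0.775 VAR  (c) S = 0.775 VA  (d) PF = 0.00512 (leading)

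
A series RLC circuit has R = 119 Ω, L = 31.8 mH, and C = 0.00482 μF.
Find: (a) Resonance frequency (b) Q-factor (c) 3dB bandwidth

Step 1 — Resonance condition Im(Z)=0 gives ω₀ = 1/√(LC).
Step 2 — ω₀ = 1/√(0.0318·4.82e-09) = 8.077e+04 rad/s.
Step 3 — f₀ = ω₀/(2π) = 1.286e+04 Hz.
Step 4 — Series Q: Q = ω₀L/R = 8.077e+04·0.0318/119 = 21.58.
Step 5 — 3dB bandwidth: Δω = ω₀/Q = 3742 rad/s; BW = Δω/(2π) = 595.6 Hz.

(a) f₀ = 1.286e+04 Hz  (b) Q = 21.58  (c) BW = 595.6 Hz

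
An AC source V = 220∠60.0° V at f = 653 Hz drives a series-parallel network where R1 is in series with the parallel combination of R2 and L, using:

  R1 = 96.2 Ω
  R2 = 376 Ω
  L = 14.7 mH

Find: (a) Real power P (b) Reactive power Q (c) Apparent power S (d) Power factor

Step 1 — Angular frequency: ω = 2π·f = 2π·653 = 4103 rad/s.
Step 2 — Component impedances:
  R1: Z = R = 96.2 Ω
  R2: Z = R = 376 Ω
  L: Z = jωL = j·4103·0.0147 = 0 + j60.31 Ω
Step 3 — Parallel branch: R2 || L = 1/(1/R2 + 1/L) = 9.432 + j58.8 Ω.
Step 4 — Series with R1: Z_total = R1 + (R2 || L) = 105.6 + j58.8 Ω = 120.9∠29.1° Ω.
Step 5 — Source phasor: V = 220∠60.0° V = 110 + j190.5 V.
Step 6 — Current: I = V / Z = 1.562 + j0.9345 A = 1.82∠30.9° A.
Step 7 — Complex power: S = V·I* = 349.8 + j194.7 VA.
Step 8 — Real power: P = Re(S) = 349.8 W.
Step 9 — Reactive power: Q = Im(S) = 194.7 VAR.
Step 10 — Apparent power: |S| = 400.3 VA.
Step 11 — Power factor: PF = P/|S| = 0.8738 (lagging).

(a) P = 349.8 W  (b) Q = 194.7 VAR  (c) S = 400.3 VA  (d) PF = 0.8738 (lagging)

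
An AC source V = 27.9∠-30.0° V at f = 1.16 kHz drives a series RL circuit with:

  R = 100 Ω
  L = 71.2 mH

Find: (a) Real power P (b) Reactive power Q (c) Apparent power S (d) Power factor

Step 1 — Angular frequency: ω = 2π·f = 2π·1160 = 7288 rad/s.
Step 2 — Component impedances:
  R: Z = R = 100 Ω
  L: Z = jωL = j·7288·0.0712 = 0 + j518.9 Ω
Step 3 — Series combination: Z_total = R + L = 100 + j518.9 Ω = 528.5∠79.1° Ω.
Step 4 — Source phasor: V = 27.9∠-30.0° V = 24.16 - j13.95 V.
Step 5 — Current: I = V / Z = -0.01727 - j0.04989 A = 0.05279∠-109.1° A.
Step 6 — Complex power: S = V·I* = 0.2787 + j1.446 VA.
Step 7 — Real power: P = Re(S) = 0.2787 W.
Step 8 — Reactive power: Q = Im(S) = 1.446 VAR.
Step 9 — Apparent power: |S| = 1.473 VA.
Step 10 — Power factor: PF = P/|S| = 0.1892 (lagging).

(a) P = 0.2787 W  (b) Q = 1.446 VAR  (c) S = 1.473 VA  (d) PF = 0.1892 (lagging)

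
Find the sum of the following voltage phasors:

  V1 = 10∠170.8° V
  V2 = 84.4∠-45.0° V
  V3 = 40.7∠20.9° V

Step 1 — Convert each phasor to rectangular form:
  V1 = 10·(cos(170.8°) + j·sin(170.8°)) = -9.871 + j1.599 V
  V2 = 84.4·(cos(-45.0°) + j·sin(-45.0°)) = 59.68 - j59.68 V
  V3 = 40.7·(cos(20.9°) + j·sin(20.9°)) = 38.02 + j14.52 V
Step 2 — Sum components: V_total = 87.83 - j43.56 V.
Step 3 — Convert to polar: |V_total| = 98.04 V, ∠V_total = -26.4°.

V_total = 98.04∠-26.4° V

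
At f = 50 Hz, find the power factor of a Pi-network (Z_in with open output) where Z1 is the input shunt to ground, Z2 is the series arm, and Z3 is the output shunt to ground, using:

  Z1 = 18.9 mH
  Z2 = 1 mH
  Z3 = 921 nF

Step 1 — Angular frequency: ω = 2π·f = 2π·50 = 314.2 rad/s.
Step 2 — Component impedances:
  Z1: Z = jωL = j·314.2·0.0189 = 0 + j5.938 Ω
  Z2: Z = jωL = j·314.2·0.001 = 0 + j0.3142 Ω
  Z3: Z = 1/(jωC) = -j/(ω·C) = 0 - j3456 Ω
Step 3 — With open output, the series arm Z2 and the output shunt Z3 appear in series to ground: Z2 + Z3 = 0 - j3456 Ω.
Step 4 — Parallel with input shunt Z1: Z_in = Z1 || (Z2 + Z3) = 0 + j5.948 Ω = 5.948∠90.0° Ω.
Step 5 — Power factor: PF = cos(φ) = Re(Z)/|Z| = -0/5.948 = -0.
Step 6 — Type: Im(Z) = 5.948 ⇒ lagging (phase φ = 90.0°).

PF = -0 (lagging, φ = 90.0°)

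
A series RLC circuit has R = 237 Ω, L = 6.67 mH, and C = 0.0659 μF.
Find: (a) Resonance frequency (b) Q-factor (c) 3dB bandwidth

Step 1 — Resonance: ω₀ = 1/√(LC) = 1/√(0.00667·6.59e-08) = 4.77e+04 rad/s.
Step 2 — f₀ = ω₀/(2π) = 7591 Hz.
Step 3 — Series Q: Q = ω₀L/R = 4.77e+04·0.00667/237 = 1.342.
Step 4 — Bandwidth: Δω = ω₀/Q = 3.553e+04 rad/s; BW = Δω/(2π) = 5655 Hz.

(a) f₀ = 7591 Hz  (b) Q = 1.342  (c) BW = 5655 Hz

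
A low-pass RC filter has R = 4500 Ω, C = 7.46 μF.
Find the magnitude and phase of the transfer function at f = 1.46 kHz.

Step 1 — Angular frequency: ω = 2π·1460 = 9173 rad/s.
Step 2 — Transfer function: H(jω) = 1/(1 + jωRC).
Step 3 — Denominator: 1 + jωRC = 1 + j·9173·4500·7.46e-06 = 1 + j308.
Step 4 — H = 1.054e-05 - j0.003247.
Step 5 — Magnitude: |H| = 0.003247 (-49.8 dB); phase: φ = -89.8°.

|H| = 0.003247 (-49.8 dB), φ = -89.8°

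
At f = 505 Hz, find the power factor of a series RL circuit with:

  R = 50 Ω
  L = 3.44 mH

Step 1 — Angular frequency: ω = 2π·f = 2π·505 = 3173 rad/s.
Step 2 — Component impedances:
  R: Z = R = 50 Ω
  L: Z = jωL = j·3173·0.00344 = 0 + j10.92 Ω
Step 3 — Series combination: Z_total = R + L = 50 + j10.92 Ω = 51.18∠12.3° Ω.
Step 4 — Power factor: PF = cos(φ) = Re(Z)/|Z| = 50/51.178 = 0.977.
Step 5 — Type: Im(Z) = 10.92 ⇒ lagging (phase φ = 12.3°).

PF = 0.977 (lagging, φ = 12.3°)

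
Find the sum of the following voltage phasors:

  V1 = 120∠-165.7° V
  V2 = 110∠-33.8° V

Step 1 — Convert each phasor to rectangular form:
  V1 = 120·(cos(-165.7°) + j·sin(-165.7°)) = -116.3 - j29.64 V
  V2 = 110·(cos(-33.8°) + j·sin(-33.8°)) = 91.41 - j61.19 V
Step 2 — Sum components: V_total = -24.87 - j90.83 V.
Step 3 — Convert to polar: |V_total| = 94.18 V, ∠V_total = -105.3°.

V_total = 94.18∠-105.3° V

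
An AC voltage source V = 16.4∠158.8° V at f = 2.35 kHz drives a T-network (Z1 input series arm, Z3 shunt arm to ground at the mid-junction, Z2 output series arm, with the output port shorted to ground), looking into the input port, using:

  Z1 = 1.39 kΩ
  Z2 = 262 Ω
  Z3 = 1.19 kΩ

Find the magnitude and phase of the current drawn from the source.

Step 1 — Angular frequency: ω = 2π·f = 2π·2350 = 1.477e+04 rad/s.
Step 2 — Component impedances:
  Z1: Z = R = 1390 Ω
  Z2: Z = R = 262 Ω
  Z3: Z = R = 1190 Ω
Step 3 — With the output port shorted to ground, the output series arm Z2 runs from the junction to ground; the shunt arm Z3 also runs from the junction to ground. They appear in parallel: Z3 || Z2 = 214.7 Ω.
Step 4 — Series with input arm Z1: Z_in = Z1 + (Z3 || Z2) = 1605 Ω = 1605∠0.0° Ω.
Step 5 — Source phasor: V = 16.4∠158.8° V = -15.29 + j5.931 V.
Step 6 — Ohm's law: I = V / Z_total = (-15.29 + j5.931) / (1605) = -0.009528 + j0.003696 A.
Step 7 — Convert to polar: |I| = 0.01022 A, ∠I = 158.8°.

I = 0.01022∠158.8° A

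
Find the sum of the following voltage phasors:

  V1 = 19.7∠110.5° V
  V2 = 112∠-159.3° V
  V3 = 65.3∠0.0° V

Step 1 — Convert each phasor to rectangular form:
  V1 = 19.7·(cos(110.5°) + j·sin(110.5°)) = -6.899 + j18.45 V
  V2 = 112·(cos(-159.3°) + j·sin(-159.3°)) = -104.8 - j39.59 V
  V3 = 65.3·(cos(0.0°) + j·sin(0.0°)) = 65.3 V
Step 2 — Sum components: V_total = -46.37 - j21.14 V.
Step 3 — Convert to polar: |V_total| = 50.96 V, ∠V_total = -155.5°.

V_total = 50.96∠-155.5° V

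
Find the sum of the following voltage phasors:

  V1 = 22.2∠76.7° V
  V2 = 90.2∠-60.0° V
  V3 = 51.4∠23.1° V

Step 1 — Convert each phasor to rectangular form:
  V1 = 22.2·(cos(76.7°) + j·sin(76.7°)) = 5.107 + j21.6 V
  V2 = 90.2·(cos(-60.0°) + j·sin(-60.0°)) = 45.1 - j78.12 V
  V3 = 51.4·(cos(23.1°) + j·sin(23.1°)) = 47.28 + j20.17 V
Step 2 — Sum components: V_total = 97.49 - j36.34 V.
Step 3 — Convert to polar: |V_total| = 104 V, ∠V_total = -20.4°.

V_total = 104∠-20.4° V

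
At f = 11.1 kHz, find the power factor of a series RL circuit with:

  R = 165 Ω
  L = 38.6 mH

Step 1 — Angular frequency: ω = 2π·f = 2π·1.11e+04 = 6.974e+04 rad/s.
Step 2 — Component impedances:
  R: Z = R = 165 Ω
  L: Z = jωL = j·6.974e+04·0.0386 = 0 + j2692 Ω
Step 3 — Series combination: Z_total = R + L = 165 + j2692 Ω = 2697∠86.5° Ω.
Step 4 — Power factor: PF = cos(φ) = Re(Z)/|Z| = 165/2697 = 0.06118.
Step 5 — Type: Im(Z) = 2692 ⇒ lagging (phase φ = 86.5°).

PF = 0.06118 (lagging, φ = 86.5°)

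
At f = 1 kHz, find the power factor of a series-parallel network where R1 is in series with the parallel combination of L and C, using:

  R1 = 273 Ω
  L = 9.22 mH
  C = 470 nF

Step 1 — Angular frequency: ω = 2π·f = 2π·1000 = 6283 rad/s.
Step 2 — Component impedances:
  R1: Z = R = 273 Ω
  L: Z = jωL = j·6283·0.00922 = 0 + j57.93 Ω
  C: Z = 1/(jωC) = -j/(ω·C) = 0 - j338.6 Ω
Step 3 — Parallel branch: L || C = 1/(1/L + 1/C) = 0 + j69.89 Ω.
Step 4 — Series with R1: Z_total = R1 + (L || C) = 273 + j69.89 Ω = 281.8∠14.4° Ω.
Step 5 — Power factor: PF = cos(φ) = Re(Z)/|Z| = 273/281.8 = 0.9688.
Step 6 — Type: Im(Z) = 69.89 ⇒ lagging (phase φ = 14.4°).

PF = 0.9688 (lagging, φ = 14.4°)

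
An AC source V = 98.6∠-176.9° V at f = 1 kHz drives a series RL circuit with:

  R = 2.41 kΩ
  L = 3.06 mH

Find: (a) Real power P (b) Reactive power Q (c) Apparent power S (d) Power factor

Step 1 — Angular frequency: ω = 2π·f = 2π·1000 = 6283 rad/s.
Step 2 — Component impedances:
  R: Z = R = 2410 Ω
  L: Z = jωL = j·6283·0.00306 = 0 + j19.23 Ω
Step 3 — Series combination: Z_total = R + L = 2410 + j19.23 Ω = 2410∠0.5° Ω.
Step 4 — Source phasor: V = 98.6∠-176.9° V = -98.46 - j5.332 V.
Step 5 — Current: I = V / Z = -0.04087 - j0.001886 A = 0.04091∠-177.4° A.
Step 6 — Complex power: S = V·I* = 4.034 + j0.03218 VA.
Step 7 — Real power: P = Re(S) = 4.034 W.
Step 8 — Reactive power: Q = Im(S) = 0.03218 VAR.
Step 9 — Apparent power: |S| = 4.034 VA.
Step 10 — Power factor: PF = P/|S| = 1 (lagging).

(a) P = 4.034 W  (b) Q = 0.03218 VAR  (c) S = 4.034 VA  (d) PF = 1 (lagging)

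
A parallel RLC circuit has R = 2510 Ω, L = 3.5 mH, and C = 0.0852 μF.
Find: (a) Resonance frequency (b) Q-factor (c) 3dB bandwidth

Step 1 — Resonance: ω₀ = 1/√(LC) = 1/√(0.0035·8.52e-08) = 5.791e+04 rad/s.
Step 2 — f₀ = ω₀/(2π) = 9217 Hz.
Step 3 — Parallel Q: Q = R/(ω₀L) = 2510/(5.791e+04·0.0035) = 12.38.
Step 4 — Bandwidth: Δω = ω₀/Q = 4676 rad/s; BW = Δω/(2π) = 744.2 Hz.

(a) f₀ = 9217 Hz  (b) Q = 12.38  (c) BW = 744.2 Hz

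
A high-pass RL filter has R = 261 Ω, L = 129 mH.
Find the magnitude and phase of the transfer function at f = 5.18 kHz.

Step 1 — Angular frequency: ω = 2π·5180 = 3.255e+04 rad/s.
Step 2 — Transfer function: H(jω) = jωL/(R + jωL).
Step 3 — Numerator jωL = j·4199; denominator R + jωL = 261 + j4199.
Step 4 — H = 0.9962 + j0.06193.
Step 5 — Magnitude: |H| = 0.9981 (-0.0 dB); phase: φ = 3.6°.

|H| = 0.9981 (-0.0 dB), φ = 3.6°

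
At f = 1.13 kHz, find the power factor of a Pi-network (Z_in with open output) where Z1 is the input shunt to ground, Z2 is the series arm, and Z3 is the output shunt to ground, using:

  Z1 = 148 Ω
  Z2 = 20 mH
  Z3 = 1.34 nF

Step 1 — Angular frequency: ω = 2π·f = 2π·1130 = 7100 rad/s.
Step 2 — Component impedances:
  Z1: Z = R = 148 Ω
  Z2: Z = jωL = j·7100·0.02 = 0 + j142 Ω
  Z3: Z = 1/(jωC) = -j/(ω·C) = 0 - j1.051e+05 Ω
Step 3 — With open output, the series arm Z2 and the output shunt Z3 appear in series to ground: Z2 + Z3 = 0 - j1.05e+05 Ω.
Step 4 — Parallel with input shunt Z1: Z_in = Z1 || (Z2 + Z3) = 148 - j0.2087 Ω = 148∠-0.1° Ω.
Step 5 — Power factor: PF = cos(φ) = Re(Z)/|Z| = 148/148 = 1.
Step 6 — Type: Im(Z) = -0.2087 ⇒ leading (phase φ = -0.1°).

PF = 1 (leading, φ = -0.1°)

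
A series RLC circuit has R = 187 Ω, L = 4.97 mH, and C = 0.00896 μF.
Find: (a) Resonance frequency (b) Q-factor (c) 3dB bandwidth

Step 1 — Resonance: ω₀ = 1/√(LC) = 1/√(0.00497·8.96e-09) = 1.499e+05 rad/s.
Step 2 — f₀ = ω₀/(2π) = 2.385e+04 Hz.
Step 3 — Series Q: Q = ω₀L/R = 1.499e+05·0.00497/187 = 3.983.
Step 4 — Bandwidth: Δω = ω₀/Q = 3.763e+04 rad/s; BW = Δω/(2π) = 5988 Hz.

(a) f₀ = 2.385e+04 Hz  (b) Q = 3.983  (c) BW = 5988 Hz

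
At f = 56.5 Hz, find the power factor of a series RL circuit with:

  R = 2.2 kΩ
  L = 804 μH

Step 1 — Angular frequency: ω = 2π·f = 2π·56.5 = 355 rad/s.
Step 2 — Component impedances:
  R: Z = R = 2200 Ω
  L: Z = jωL = j·355·0.000804 = 0 + j0.2854 Ω
Step 3 — Series combination: Z_total = R + L = 2200 + j0.2854 Ω = 2200∠0.0° Ω.
Step 4 — Power factor: PF = cos(φ) = Re(Z)/|Z| = 2200/2200 = 1.
Step 5 — Type: Im(Z) = 0.2854 ⇒ lagging (phase φ = 0.0°).

PF = 1 (lagging, φ = 0.0°)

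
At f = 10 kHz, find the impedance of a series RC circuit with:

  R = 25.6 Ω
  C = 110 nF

Step 1 — Angular frequency: ω = 2π·f = 2π·1e+04 = 6.283e+04 rad/s.
Step 2 — Component impedances:
  R: Z = R = 25.6 Ω
  C: Z = 1/(jωC) = -j/(ω·C) = 0 - j144.7 Ω
Step 3 — Series combination: Z_total = R + C = 25.6 - j144.7 Ω = 146.9∠-80.0° Ω.

Z = 25.6 - j144.7 Ω = 146.9∠-80.0° Ω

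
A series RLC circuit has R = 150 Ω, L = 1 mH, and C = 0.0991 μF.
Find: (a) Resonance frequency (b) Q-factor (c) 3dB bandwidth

Step 1 — Resonance: ω₀ = 1/√(LC) = 1/√(0.001·9.91e-08) = 1.005e+05 rad/s.
Step 2 — f₀ = ω₀/(2π) = 1.599e+04 Hz.
Step 3 — Series Q: Q = ω₀L/R = 1.005e+05·0.001/150 = 0.6697.
Step 4 — Bandwidth: Δω = ω₀/Q = 1.5e+05 rad/s; BW = Δω/(2π) = 2.387e+04 Hz.

(a) f₀ = 1.599e+04 Hz  (b) Q = 0.6697  (c) BW = 2.387e+04 Hz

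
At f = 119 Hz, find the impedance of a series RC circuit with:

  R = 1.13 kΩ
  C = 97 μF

Step 1 — Angular frequency: ω = 2π·f = 2π·119 = 747.7 rad/s.
Step 2 — Component impedances:
  R: Z = R = 1130 Ω
  C: Z = 1/(jωC) = -j/(ω·C) = 0 - j13.79 Ω
Step 3 — Series combination: Z_total = R + C = 1130 - j13.79 Ω = 1130∠-0.7° Ω.

Z = 1130 - j13.79 Ω = 1130∠-0.7° Ω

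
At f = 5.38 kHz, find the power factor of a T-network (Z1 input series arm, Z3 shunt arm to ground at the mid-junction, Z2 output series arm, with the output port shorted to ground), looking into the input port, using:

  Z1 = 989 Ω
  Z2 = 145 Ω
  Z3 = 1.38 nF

Step 1 — Angular frequency: ω = 2π·f = 2π·5380 = 3.38e+04 rad/s.
Step 2 — Component impedances:
  Z1: Z = R = 989 Ω
  Z2: Z = R = 145 Ω
  Z3: Z = 1/(jωC) = -j/(ω·C) = 0 - j2.144e+04 Ω
Step 3 — With the output port shorted to ground, the output series arm Z2 runs from the junction to ground; the shunt arm Z3 also runs from the junction to ground. They appear in parallel: Z3 || Z2 = 145 - j0.9807 Ω.
Step 4 — Series with input arm Z1: Z_in = Z1 + (Z3 || Z2) = 1134 - j0.9807 Ω = 1134∠-0.0° Ω.
Step 5 — Power factor: PF = cos(φ) = Re(Z)/|Z| = 1134/1134 = 1.
Step 6 — Type: Im(Z) = -0.9807 ⇒ leading (phase φ = -0.0°).

PF = 1 (leading, φ = -0.0°)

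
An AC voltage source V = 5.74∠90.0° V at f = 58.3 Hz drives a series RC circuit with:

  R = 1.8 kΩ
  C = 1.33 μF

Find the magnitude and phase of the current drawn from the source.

Step 1 — Angular frequency: ω = 2π·f = 2π·58.3 = 366.3 rad/s.
Step 2 — Component impedances:
  R: Z = R = 1800 Ω
  C: Z = 1/(jωC) = -j/(ω·C) = 0 - j2053 Ω
Step 3 — Series combination: Z_total = R + C = 1800 - j2053 Ω = 2730∠-48.8° Ω.
Step 4 — Source phasor: V = 5.74∠90.0° V = 0 + j5.74 V.
Step 5 — Ohm's law: I = V / Z_total = (0 + j5.74) / (1800 - j2053) = -0.001581 + j0.001386 A.
Step 6 — Convert to polar: |I| = 0.002103 A, ∠I = 138.8°.

I = 0.002103∠138.8° A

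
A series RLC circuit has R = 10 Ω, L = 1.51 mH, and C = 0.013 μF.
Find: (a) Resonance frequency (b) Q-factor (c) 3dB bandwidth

Step 1 — Resonance: ω₀ = 1/√(LC) = 1/√(0.00151·1.3e-08) = 2.257e+05 rad/s.
Step 2 — f₀ = ω₀/(2π) = 3.592e+04 Hz.
Step 3 — Series Q: Q = ω₀L/R = 2.257e+05·0.00151/10 = 34.08.
Step 4 — Bandwidth: Δω = ω₀/Q = 6623 rad/s; BW = Δω/(2π) = 1054 Hz.

(a) f₀ = 3.592e+04 Hz  (b) Q = 34.08  (c) BW = 1054 Hz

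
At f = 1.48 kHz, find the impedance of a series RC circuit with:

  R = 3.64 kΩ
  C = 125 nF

Step 1 — Angular frequency: ω = 2π·f = 2π·1480 = 9299 rad/s.
Step 2 — Component impedances:
  R: Z = R = 3640 Ω
  C: Z = 1/(jωC) = -j/(ω·C) = 0 - j860.3 Ω
Step 3 — Series combination: Z_total = R + C = 3640 - j860.3 Ω = 3740∠-13.3° Ω.

Z = 3640 - j860.3 Ω = 3740∠-13.3° Ω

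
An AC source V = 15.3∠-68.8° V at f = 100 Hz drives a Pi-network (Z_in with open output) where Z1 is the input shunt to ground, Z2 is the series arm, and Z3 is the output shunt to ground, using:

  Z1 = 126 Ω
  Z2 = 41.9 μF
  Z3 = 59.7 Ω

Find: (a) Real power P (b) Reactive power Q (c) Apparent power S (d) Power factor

Step 1 — Angular frequency: ω = 2π·f = 2π·100 = 628.3 rad/s.
Step 2 — Component impedances:
  Z1: Z = R = 126 Ω
  Z2: Z = 1/(jωC) = -j/(ω·C) = 0 - j37.98 Ω
  Z3: Z = R = 59.7 Ω
Step 3 — With open output, the series arm Z2 and the output shunt Z3 appear in series to ground: Z2 + Z3 = 59.7 - j37.98 Ω.
Step 4 — Parallel with input shunt Z1: Z_in = Z1 || (Z2 + Z3) = 43.94 - j16.79 Ω = 47.04∠-20.9° Ω.
Step 5 — Source phasor: V = 15.3∠-68.8° V = 5.533 - j14.26 V.
Step 6 — Current: I = V / Z = 0.2181 - j0.2413 A = 0.3253∠-47.9° A.
Step 7 — Complex power: S = V·I* = 4.649 - j1.776 VA.
Step 8 — Real power: P = Re(S) = 4.649 W.
Step 9 — Reactive power: Q = Im(S) = -1.776 VAR.
Step 10 — Apparent power: |S| = 4.977 VA.
Step 11 — Power factor: PF = P/|S| = 0.9342 (leading).

(a) P = 4.649 W  (b) Q = -1.776 VAR  (c) S = 4.977 VA  (d) PF = 0.9342 (leading)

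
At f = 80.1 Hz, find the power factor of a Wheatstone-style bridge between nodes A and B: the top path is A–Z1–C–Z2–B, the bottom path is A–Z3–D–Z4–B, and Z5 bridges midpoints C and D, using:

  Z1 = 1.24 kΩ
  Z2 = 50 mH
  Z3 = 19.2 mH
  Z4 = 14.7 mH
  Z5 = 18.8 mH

Step 1 — Angular frequency: ω = 2π·f = 2π·80.1 = 503.3 rad/s.
Step 2 — Component impedances:
  Z1: Z = R = 1240 Ω
  Z2: Z = jωL = j·503.3·0.05 = 0 + j25.16 Ω
  Z3: Z = jωL = j·503.3·0.0192 = 0 + j9.663 Ω
  Z4: Z = jωL = j·503.3·0.0147 = 0 + j7.398 Ω
  Z5: Z = jωL = j·503.3·0.0188 = 0 + j9.462 Ω
Step 3 — Bridge requires nodal analysis (the Z5 bridge couples midpoints C and D, so the two paths cannot be reduced to a simple series/parallel combination). Setting node B to ground and injecting 1 A at node A, the 3-node admittance system at A, C, D solves to V_A = Z_AB = 0.1035 + j15.76 Ω = 15.76∠89.6° Ω.
Step 4 — Power factor: PF = cos(φ) = Re(Z)/|Z| = 0.1035/15.76 = 0.006567.
Step 5 — Type: Im(Z) = 15.76 ⇒ lagging (phase φ = 89.6°).

PF = 0.006567 (lagging, φ = 89.6°)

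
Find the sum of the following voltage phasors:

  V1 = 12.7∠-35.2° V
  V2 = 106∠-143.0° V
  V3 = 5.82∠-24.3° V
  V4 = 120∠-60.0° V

Step 1 — Convert each phasor to rectangular form:
  V1 = 12.7·(cos(-35.2°) + j·sin(-35.2°)) = 10.38 - j7.321 V
  V2 = 106·(cos(-143.0°) + j·sin(-143.0°)) = -84.66 - j63.79 V
  V3 = 5.82·(cos(-24.3°) + j·sin(-24.3°)) = 5.304 - j2.395 V
  V4 = 120·(cos(-60.0°) + j·sin(-60.0°)) = 60 - j103.9 V
Step 2 — Sum components: V_total = -8.973 - j177.4 V.
Step 3 — Convert to polar: |V_total| = 177.7 V, ∠V_total = -92.9°.

V_total = 177.7∠-92.9° V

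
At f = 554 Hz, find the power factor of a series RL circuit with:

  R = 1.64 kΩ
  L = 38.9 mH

Step 1 — Angular frequency: ω = 2π·f = 2π·554 = 3481 rad/s.
Step 2 — Component impedances:
  R: Z = R = 1640 Ω
  L: Z = jωL = j·3481·0.0389 = 0 + j135.4 Ω
Step 3 — Series combination: Z_total = R + L = 1640 + j135.4 Ω = 1646∠4.7° Ω.
Step 4 — Power factor: PF = cos(φ) = Re(Z)/|Z| = 1640/1645.6 = 0.9966.
Step 5 — Type: Im(Z) = 135.4 ⇒ lagging (phase φ = 4.7°).

PF = 0.9966 (lagging, φ = 4.7°)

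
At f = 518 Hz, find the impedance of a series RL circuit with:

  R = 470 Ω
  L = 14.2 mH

Step 1 — Angular frequency: ω = 2π·f = 2π·518 = 3255 rad/s.
Step 2 — Component impedances:
  R: Z = R = 470 Ω
  L: Z = jωL = j·3255·0.0142 = 0 + j46.22 Ω
Step 3 — Series combination: Z_total = R + L = 470 + j46.22 Ω = 472.3∠5.6° Ω.

Z = 470 + j46.22 Ω = 472.3∠5.6° Ω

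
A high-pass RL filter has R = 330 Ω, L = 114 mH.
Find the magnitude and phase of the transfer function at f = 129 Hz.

Step 1 — Angular frequency: ω = 2π·129 = 810.5 rad/s.
Step 2 — Transfer function: H(jω) = jωL/(R + jωL).
Step 3 — Numerator jωL = j·92.4; denominator R + jωL = 330 + j92.4.
Step 4 — H = 0.0727 + j0.2596.
Step 5 — Magnitude: |H| = 0.2696 (-11.4 dB); phase: φ = 74.4°.

|H| = 0.2696 (-11.4 dB), φ = 74.4°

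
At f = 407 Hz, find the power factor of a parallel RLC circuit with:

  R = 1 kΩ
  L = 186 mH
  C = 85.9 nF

Step 1 — Angular frequency: ω = 2π·f = 2π·407 = 2557 rad/s.
Step 2 — Component impedances:
  R: Z = R = 1000 Ω
  L: Z = jωL = j·2557·0.186 = 0 + j475.6 Ω
  C: Z = 1/(jωC) = -j/(ω·C) = 0 - j4552 Ω
Step 3 — Parallel combination: 1/Z_total = 1/R + 1/L + 1/C; Z_total = 220 + j414.3 Ω = 469.1∠62.0° Ω.
Step 4 — Power factor: PF = cos(φ) = Re(Z)/|Z| = 220.04/469.08 = 0.4691.
Step 5 — Type: Im(Z) = 414.3 ⇒ lagging (phase φ = 62.0°).

PF = 0.4691 (lagging, φ = 62.0°)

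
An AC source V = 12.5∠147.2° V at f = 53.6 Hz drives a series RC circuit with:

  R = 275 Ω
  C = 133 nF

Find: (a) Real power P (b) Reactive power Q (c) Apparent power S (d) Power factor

Step 1 — Angular frequency: ω = 2π·f = 2π·53.6 = 336.8 rad/s.
Step 2 — Component impedances:
  R: Z = R = 275 Ω
  C: Z = 1/(jωC) = -j/(ω·C) = 0 - j2.233e+04 Ω
Step 3 — Series combination: Z_total = R + C = 275 - j2.233e+04 Ω = 2.233e+04∠-89.3° Ω.
Step 4 — Source phasor: V = 12.5∠147.2° V = -10.51 + j6.771 V.
Step 5 — Current: I = V / Z = -0.000309 - j0.0004668 A = 0.0005599∠-123.5° A.
Step 6 — Complex power: S = V·I* = 8.619e-05 - j0.006998 VA.
Step 7 — Real power: P = Re(S) = 8.619e-05 W.
Step 8 — Reactive power: Q = Im(S) = -0.006998 VAR.
Step 9 — Apparent power: |S| = 0.006998 VA.
Step 10 — Power factor: PF = P/|S| = 0.01232 (leading).

(a) P = 8.619e-05 W  (b) Q = -0.006998 VAR  (c) S = 0.006998 VA  (d) PF = 0.01232 (leading)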